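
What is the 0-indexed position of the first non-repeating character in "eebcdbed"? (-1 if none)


Input: eebcdbed
Character frequencies:
  'b': 2
  'c': 1
  'd': 2
  'e': 3
Scanning left to right for freq == 1:
  Position 0 ('e'): freq=3, skip
  Position 1 ('e'): freq=3, skip
  Position 2 ('b'): freq=2, skip
  Position 3 ('c'): unique! => answer = 3

3


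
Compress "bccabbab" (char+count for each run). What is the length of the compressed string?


Input: bccabbab
Runs:
  'b' x 1 => "b1"
  'c' x 2 => "c2"
  'a' x 1 => "a1"
  'b' x 2 => "b2"
  'a' x 1 => "a1"
  'b' x 1 => "b1"
Compressed: "b1c2a1b2a1b1"
Compressed length: 12

12


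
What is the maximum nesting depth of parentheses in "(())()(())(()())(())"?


Input: "(())()(())(()())(())"
Tracking depth:
  Position 0 '(': depth becomes 1
  Position 1 '(': depth becomes 2
  Position 2 ')': depth becomes 1
  Position 3 ')': depth becomes 0
  Position 4 '(': depth becomes 1
  Position 5 ')': depth becomes 0
  Position 6 '(': depth becomes 1
  Position 7 '(': depth becomes 2
  Position 8 ')': depth becomes 1
  Position 9 ')': depth becomes 0
  Position 10 '(': depth becomes 1
  Position 11 '(': depth becomes 2
  Position 12 ')': depth becomes 1
  Position 13 '(': depth becomes 2
  Position 14 ')': depth becomes 1
  Position 15 ')': depth becomes 0
  Position 16 '(': depth becomes 1
  Position 17 '(': depth becomes 2
  Position 18 ')': depth becomes 1
  Position 19 ')': depth becomes 0
Maximum depth reached: 2

2


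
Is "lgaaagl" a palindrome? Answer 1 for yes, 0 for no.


Input: lgaaagl
Reversed: lgaaagl
  Compare pos 0 ('l') with pos 6 ('l'): match
  Compare pos 1 ('g') with pos 5 ('g'): match
  Compare pos 2 ('a') with pos 4 ('a'): match
Result: palindrome

1


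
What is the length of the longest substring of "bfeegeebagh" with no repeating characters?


Input: "bfeegeebagh"
Sliding window (track last position of each char):
  Position 0 ('b'): window [0,0] length 1 -- new best
  Position 1 ('f'): window [0,1] length 2 -- new best
  Position 2 ('e'): window [0,2] length 3 -- new best
  Position 3 ('e'): repeat (last at 2), move window start to 3
  Position 3 ('e'): window [3,3] length 1
  Position 4 ('g'): window [3,4] length 2
  Position 5 ('e'): repeat (last at 3), move window start to 4
  Position 5 ('e'): window [4,5] length 2
  Position 6 ('e'): repeat (last at 5), move window start to 6
  Position 6 ('e'): window [6,6] length 1
  Position 7 ('b'): window [6,7] length 2
  Position 8 ('a'): window [6,8] length 3
  Position 9 ('g'): window [6,9] length 4 -- new best
  Position 10 ('h'): window [6,10] length 5 -- new best
Longest substring with no repeats: "ebagh" with length 5

5


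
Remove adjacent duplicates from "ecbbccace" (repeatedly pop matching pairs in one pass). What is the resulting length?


Input: ecbbccace
Stack-based adjacent duplicate removal:
  Read 'e': push. Stack: e
  Read 'c': push. Stack: ec
  Read 'b': push. Stack: ecb
  Read 'b': matches stack top 'b' => pop. Stack: ec
  Read 'c': matches stack top 'c' => pop. Stack: e
  Read 'c': push. Stack: ec
  Read 'a': push. Stack: eca
  Read 'c': push. Stack: ecac
  Read 'e': push. Stack: ecace
Final stack: "ecace" (length 5)

5


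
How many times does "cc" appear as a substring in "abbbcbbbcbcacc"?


Searching for "cc" in "abbbcbbbcbcacc"
Scanning each position:
  Position 0: "ab" => no
  Position 1: "bb" => no
  Position 2: "bb" => no
  Position 3: "bc" => no
  Position 4: "cb" => no
  Position 5: "bb" => no
  Position 6: "bb" => no
  Position 7: "bc" => no
  Position 8: "cb" => no
  Position 9: "bc" => no
  Position 10: "ca" => no
  Position 11: "ac" => no
  Position 12: "cc" => MATCH
Total occurrences: 1

1


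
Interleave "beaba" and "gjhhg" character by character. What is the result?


Interleaving "beaba" and "gjhhg":
  Position 0: 'b' from first, 'g' from second => "bg"
  Position 1: 'e' from first, 'j' from second => "ej"
  Position 2: 'a' from first, 'h' from second => "ah"
  Position 3: 'b' from first, 'h' from second => "bh"
  Position 4: 'a' from first, 'g' from second => "ag"
Result: bgejahbhag

bgejahbhag


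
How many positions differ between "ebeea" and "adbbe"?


Comparing "ebeea" and "adbbe" position by position:
  Position 0: 'e' vs 'a' => DIFFER
  Position 1: 'b' vs 'd' => DIFFER
  Position 2: 'e' vs 'b' => DIFFER
  Position 3: 'e' vs 'b' => DIFFER
  Position 4: 'a' vs 'e' => DIFFER
Positions that differ: 5

5


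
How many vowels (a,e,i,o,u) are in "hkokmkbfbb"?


Input: hkokmkbfbb
Checking each character:
  'h' at position 0: consonant
  'k' at position 1: consonant
  'o' at position 2: vowel (running total: 1)
  'k' at position 3: consonant
  'm' at position 4: consonant
  'k' at position 5: consonant
  'b' at position 6: consonant
  'f' at position 7: consonant
  'b' at position 8: consonant
  'b' at position 9: consonant
Total vowels: 1

1


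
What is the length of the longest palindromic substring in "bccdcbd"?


Input: "bccdcbd"
Checking substrings for palindromes:
  [2:5] "cdc" (len 3) => palindrome
  [1:3] "cc" (len 2) => palindrome
Longest palindromic substring: "cdc" with length 3

3


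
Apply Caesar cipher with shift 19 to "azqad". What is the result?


Caesar cipher: shift "azqad" by 19
  'a' (pos 0) + 19 = pos 19 = 't'
  'z' (pos 25) + 19 = pos 18 = 's'
  'q' (pos 16) + 19 = pos 9 = 'j'
  'a' (pos 0) + 19 = pos 19 = 't'
  'd' (pos 3) + 19 = pos 22 = 'w'
Result: tsjtw

tsjtw


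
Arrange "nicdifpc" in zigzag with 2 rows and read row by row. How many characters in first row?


Zigzag "nicdifpc" into 2 rows:
Placing characters:
  'n' => row 0
  'i' => row 1
  'c' => row 0
  'd' => row 1
  'i' => row 0
  'f' => row 1
  'p' => row 0
  'c' => row 1
Rows:
  Row 0: "ncip"
  Row 1: "idfc"
First row length: 4

4


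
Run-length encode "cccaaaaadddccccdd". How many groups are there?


Input: cccaaaaadddccccdd
Scanning for consecutive runs:
  Group 1: 'c' x 3 (positions 0-2)
  Group 2: 'a' x 5 (positions 3-7)
  Group 3: 'd' x 3 (positions 8-10)
  Group 4: 'c' x 4 (positions 11-14)
  Group 5: 'd' x 2 (positions 15-16)
Total groups: 5

5


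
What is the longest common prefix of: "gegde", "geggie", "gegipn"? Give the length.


Words: gegde, geggie, gegipn
  Position 0: all 'g' => match
  Position 1: all 'e' => match
  Position 2: all 'g' => match
  Position 3: ('d', 'g', 'i') => mismatch, stop
LCP = "geg" (length 3)

3


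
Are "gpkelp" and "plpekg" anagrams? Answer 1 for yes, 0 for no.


Strings: "gpkelp", "plpekg"
Sorted first:  egklpp
Sorted second: egklpp
Sorted forms match => anagrams

1


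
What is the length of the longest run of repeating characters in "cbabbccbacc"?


Input: "cbabbccbacc"
Scanning for longest run:
  Position 1 ('b'): new char, reset run to 1
  Position 2 ('a'): new char, reset run to 1
  Position 3 ('b'): new char, reset run to 1
  Position 4 ('b'): continues run of 'b', length=2
  Position 5 ('c'): new char, reset run to 1
  Position 6 ('c'): continues run of 'c', length=2
  Position 7 ('b'): new char, reset run to 1
  Position 8 ('a'): new char, reset run to 1
  Position 9 ('c'): new char, reset run to 1
  Position 10 ('c'): continues run of 'c', length=2
Longest run: 'b' with length 2

2


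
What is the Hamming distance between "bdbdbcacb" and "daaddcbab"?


Comparing "bdbdbcacb" and "daaddcbab" position by position:
  Position 0: 'b' vs 'd' => differ
  Position 1: 'd' vs 'a' => differ
  Position 2: 'b' vs 'a' => differ
  Position 3: 'd' vs 'd' => same
  Position 4: 'b' vs 'd' => differ
  Position 5: 'c' vs 'c' => same
  Position 6: 'a' vs 'b' => differ
  Position 7: 'c' vs 'a' => differ
  Position 8: 'b' vs 'b' => same
Total differences (Hamming distance): 6

6


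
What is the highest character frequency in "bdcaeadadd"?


Input: bdcaeadadd
Character counts:
  'a': 3
  'b': 1
  'c': 1
  'd': 4
  'e': 1
Maximum frequency: 4

4


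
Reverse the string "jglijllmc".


Input: jglijllmc
Reading characters right to left:
  Position 8: 'c'
  Position 7: 'm'
  Position 6: 'l'
  Position 5: 'l'
  Position 4: 'j'
  Position 3: 'i'
  Position 2: 'l'
  Position 1: 'g'
  Position 0: 'j'
Reversed: cmlljilgj

cmlljilgj


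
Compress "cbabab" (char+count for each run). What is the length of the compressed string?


Input: cbabab
Runs:
  'c' x 1 => "c1"
  'b' x 1 => "b1"
  'a' x 1 => "a1"
  'b' x 1 => "b1"
  'a' x 1 => "a1"
  'b' x 1 => "b1"
Compressed: "c1b1a1b1a1b1"
Compressed length: 12

12


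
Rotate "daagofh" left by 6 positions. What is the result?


Input: "daagofh", rotate left by 6
First 6 characters: "daagof"
Remaining characters: "h"
Concatenate remaining + first: "h" + "daagof" = "hdaagof"

hdaagof


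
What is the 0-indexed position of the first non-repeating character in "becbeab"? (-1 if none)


Input: becbeab
Character frequencies:
  'a': 1
  'b': 3
  'c': 1
  'e': 2
Scanning left to right for freq == 1:
  Position 0 ('b'): freq=3, skip
  Position 1 ('e'): freq=2, skip
  Position 2 ('c'): unique! => answer = 2

2


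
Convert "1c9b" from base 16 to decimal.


Input: "1c9b" in base 16
Positional expansion:
  Digit '1' (value 1) x 16^3 = 4096
  Digit 'c' (value 12) x 16^2 = 3072
  Digit '9' (value 9) x 16^1 = 144
  Digit 'b' (value 11) x 16^0 = 11
Sum = 7323

7323


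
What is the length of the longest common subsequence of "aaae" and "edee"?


LCS of "aaae" and "edee"
DP table:
           e    d    e    e
      0    0    0    0    0
  a   0    0    0    0    0
  a   0    0    0    0    0
  a   0    0    0    0    0
  e   0    1    1    1    1
LCS length = dp[4][4] = 1

1


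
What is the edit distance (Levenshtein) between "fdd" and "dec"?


Computing edit distance: "fdd" -> "dec"
DP table:
           d    e    c
      0    1    2    3
  f   1    1    2    3
  d   2    1    2    3
  d   3    2    2    3
Edit distance = dp[3][3] = 3

3


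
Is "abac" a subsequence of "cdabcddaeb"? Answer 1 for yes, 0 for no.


Check if "abac" is a subsequence of "cdabcddaeb"
Greedy scan:
  Position 0 ('c'): no match needed
  Position 1 ('d'): no match needed
  Position 2 ('a'): matches sub[0] = 'a'
  Position 3 ('b'): matches sub[1] = 'b'
  Position 4 ('c'): no match needed
  Position 5 ('d'): no match needed
  Position 6 ('d'): no match needed
  Position 7 ('a'): matches sub[2] = 'a'
  Position 8 ('e'): no match needed
  Position 9 ('b'): no match needed
Only matched 3/4 characters => not a subsequence

0


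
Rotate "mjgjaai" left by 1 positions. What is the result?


Input: "mjgjaai", rotate left by 1
First 1 characters: "m"
Remaining characters: "jgjaai"
Concatenate remaining + first: "jgjaai" + "m" = "jgjaaim"

jgjaaim


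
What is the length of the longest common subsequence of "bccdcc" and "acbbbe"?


LCS of "bccdcc" and "acbbbe"
DP table:
           a    c    b    b    b    e
      0    0    0    0    0    0    0
  b   0    0    0    1    1    1    1
  c   0    0    1    1    1    1    1
  c   0    0    1    1    1    1    1
  d   0    0    1    1    1    1    1
  c   0    0    1    1    1    1    1
  c   0    0    1    1    1    1    1
LCS length = dp[6][6] = 1

1


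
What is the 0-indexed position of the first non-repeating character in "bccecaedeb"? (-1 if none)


Input: bccecaedeb
Character frequencies:
  'a': 1
  'b': 2
  'c': 3
  'd': 1
  'e': 3
Scanning left to right for freq == 1:
  Position 0 ('b'): freq=2, skip
  Position 1 ('c'): freq=3, skip
  Position 2 ('c'): freq=3, skip
  Position 3 ('e'): freq=3, skip
  Position 4 ('c'): freq=3, skip
  Position 5 ('a'): unique! => answer = 5

5


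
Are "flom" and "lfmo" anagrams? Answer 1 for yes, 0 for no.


Strings: "flom", "lfmo"
Sorted first:  flmo
Sorted second: flmo
Sorted forms match => anagrams

1


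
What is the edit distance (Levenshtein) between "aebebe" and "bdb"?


Computing edit distance: "aebebe" -> "bdb"
DP table:
           b    d    b
      0    1    2    3
  a   1    1    2    3
  e   2    2    2    3
  b   3    2    3    2
  e   4    3    3    3
  b   5    4    4    3
  e   6    5    5    4
Edit distance = dp[6][3] = 4

4


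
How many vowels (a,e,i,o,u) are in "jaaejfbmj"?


Input: jaaejfbmj
Checking each character:
  'j' at position 0: consonant
  'a' at position 1: vowel (running total: 1)
  'a' at position 2: vowel (running total: 2)
  'e' at position 3: vowel (running total: 3)
  'j' at position 4: consonant
  'f' at position 5: consonant
  'b' at position 6: consonant
  'm' at position 7: consonant
  'j' at position 8: consonant
Total vowels: 3

3


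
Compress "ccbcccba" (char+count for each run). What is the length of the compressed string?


Input: ccbcccba
Runs:
  'c' x 2 => "c2"
  'b' x 1 => "b1"
  'c' x 3 => "c3"
  'b' x 1 => "b1"
  'a' x 1 => "a1"
Compressed: "c2b1c3b1a1"
Compressed length: 10

10


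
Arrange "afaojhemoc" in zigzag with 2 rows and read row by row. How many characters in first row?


Zigzag "afaojhemoc" into 2 rows:
Placing characters:
  'a' => row 0
  'f' => row 1
  'a' => row 0
  'o' => row 1
  'j' => row 0
  'h' => row 1
  'e' => row 0
  'm' => row 1
  'o' => row 0
  'c' => row 1
Rows:
  Row 0: "aajeo"
  Row 1: "fohmc"
First row length: 5

5


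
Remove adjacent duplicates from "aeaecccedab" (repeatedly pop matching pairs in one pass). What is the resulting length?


Input: aeaecccedab
Stack-based adjacent duplicate removal:
  Read 'a': push. Stack: a
  Read 'e': push. Stack: ae
  Read 'a': push. Stack: aea
  Read 'e': push. Stack: aeae
  Read 'c': push. Stack: aeaec
  Read 'c': matches stack top 'c' => pop. Stack: aeae
  Read 'c': push. Stack: aeaec
  Read 'e': push. Stack: aeaece
  Read 'd': push. Stack: aeaeced
  Read 'a': push. Stack: aeaeceda
  Read 'b': push. Stack: aeaecedab
Final stack: "aeaecedab" (length 9)

9


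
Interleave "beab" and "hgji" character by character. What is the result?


Interleaving "beab" and "hgji":
  Position 0: 'b' from first, 'h' from second => "bh"
  Position 1: 'e' from first, 'g' from second => "eg"
  Position 2: 'a' from first, 'j' from second => "aj"
  Position 3: 'b' from first, 'i' from second => "bi"
Result: bhegajbi

bhegajbi


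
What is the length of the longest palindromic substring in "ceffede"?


Input: "ceffede"
Checking substrings for palindromes:
  [1:5] "effe" (len 4) => palindrome
  [4:7] "ede" (len 3) => palindrome
  [2:4] "ff" (len 2) => palindrome
Longest palindromic substring: "effe" with length 4

4


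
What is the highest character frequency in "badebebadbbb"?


Input: badebebadbbb
Character counts:
  'a': 2
  'b': 6
  'd': 2
  'e': 2
Maximum frequency: 6

6


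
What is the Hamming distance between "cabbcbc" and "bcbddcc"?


Comparing "cabbcbc" and "bcbddcc" position by position:
  Position 0: 'c' vs 'b' => differ
  Position 1: 'a' vs 'c' => differ
  Position 2: 'b' vs 'b' => same
  Position 3: 'b' vs 'd' => differ
  Position 4: 'c' vs 'd' => differ
  Position 5: 'b' vs 'c' => differ
  Position 6: 'c' vs 'c' => same
Total differences (Hamming distance): 5

5


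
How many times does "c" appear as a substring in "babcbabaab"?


Searching for "c" in "babcbabaab"
Scanning each position:
  Position 0: "b" => no
  Position 1: "a" => no
  Position 2: "b" => no
  Position 3: "c" => MATCH
  Position 4: "b" => no
  Position 5: "a" => no
  Position 6: "b" => no
  Position 7: "a" => no
  Position 8: "a" => no
  Position 9: "b" => no
Total occurrences: 1

1


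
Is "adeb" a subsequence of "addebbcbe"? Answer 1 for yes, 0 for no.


Check if "adeb" is a subsequence of "addebbcbe"
Greedy scan:
  Position 0 ('a'): matches sub[0] = 'a'
  Position 1 ('d'): matches sub[1] = 'd'
  Position 2 ('d'): no match needed
  Position 3 ('e'): matches sub[2] = 'e'
  Position 4 ('b'): matches sub[3] = 'b'
  Position 5 ('b'): no match needed
  Position 6 ('c'): no match needed
  Position 7 ('b'): no match needed
  Position 8 ('e'): no match needed
All 4 characters matched => is a subsequence

1


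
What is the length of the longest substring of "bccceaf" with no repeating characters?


Input: "bccceaf"
Sliding window (track last position of each char):
  Position 0 ('b'): window [0,0] length 1 -- new best
  Position 1 ('c'): window [0,1] length 2 -- new best
  Position 2 ('c'): repeat (last at 1), move window start to 2
  Position 2 ('c'): window [2,2] length 1
  Position 3 ('c'): repeat (last at 2), move window start to 3
  Position 3 ('c'): window [3,3] length 1
  Position 4 ('e'): window [3,4] length 2
  Position 5 ('a'): window [3,5] length 3 -- new best
  Position 6 ('f'): window [3,6] length 4 -- new best
Longest substring with no repeats: "ceaf" with length 4

4


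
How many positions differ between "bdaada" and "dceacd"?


Comparing "bdaada" and "dceacd" position by position:
  Position 0: 'b' vs 'd' => DIFFER
  Position 1: 'd' vs 'c' => DIFFER
  Position 2: 'a' vs 'e' => DIFFER
  Position 3: 'a' vs 'a' => same
  Position 4: 'd' vs 'c' => DIFFER
  Position 5: 'a' vs 'd' => DIFFER
Positions that differ: 5

5


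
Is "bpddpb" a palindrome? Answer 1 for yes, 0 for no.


Input: bpddpb
Reversed: bpddpb
  Compare pos 0 ('b') with pos 5 ('b'): match
  Compare pos 1 ('p') with pos 4 ('p'): match
  Compare pos 2 ('d') with pos 3 ('d'): match
Result: palindrome

1


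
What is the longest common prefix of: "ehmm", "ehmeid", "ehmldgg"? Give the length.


Words: ehmm, ehmeid, ehmldgg
  Position 0: all 'e' => match
  Position 1: all 'h' => match
  Position 2: all 'm' => match
  Position 3: ('m', 'e', 'l') => mismatch, stop
LCP = "ehm" (length 3)

3


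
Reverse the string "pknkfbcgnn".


Input: pknkfbcgnn
Reading characters right to left:
  Position 9: 'n'
  Position 8: 'n'
  Position 7: 'g'
  Position 6: 'c'
  Position 5: 'b'
  Position 4: 'f'
  Position 3: 'k'
  Position 2: 'n'
  Position 1: 'k'
  Position 0: 'p'
Reversed: nngcbfknkp

nngcbfknkp


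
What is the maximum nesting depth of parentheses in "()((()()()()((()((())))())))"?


Input: "()((()()()()((()((())))())))"
Tracking depth:
  Position 0 '(': depth becomes 1
  Position 1 ')': depth becomes 0
  Position 2 '(': depth becomes 1
  Position 3 '(': depth becomes 2
  Position 4 '(': depth becomes 3
  Position 5 ')': depth becomes 2
  Position 6 '(': depth becomes 3
  Position 7 ')': depth becomes 2
  Position 8 '(': depth becomes 3
  Position 9 ')': depth becomes 2
  Position 10 '(': depth becomes 3
  Position 11 ')': depth becomes 2
  Position 12 '(': depth becomes 3
  Position 13 '(': depth becomes 4
  Position 14 '(': depth becomes 5
  Position 15 ')': depth becomes 4
  Position 16 '(': depth becomes 5
  Position 17 '(': depth becomes 6
  Position 18 '(': depth becomes 7
  Position 19 ')': depth becomes 6
  Position 20 ')': depth becomes 5
  Position 21 ')': depth becomes 4
  Position 22 ')': depth becomes 3
  Position 23 '(': depth becomes 4
  Position 24 ')': depth becomes 3
  Position 25 ')': depth becomes 2
  Position 26 ')': depth becomes 1
  Position 27 ')': depth becomes 0
Maximum depth reached: 7

7


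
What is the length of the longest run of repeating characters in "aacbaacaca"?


Input: "aacbaacaca"
Scanning for longest run:
  Position 1 ('a'): continues run of 'a', length=2
  Position 2 ('c'): new char, reset run to 1
  Position 3 ('b'): new char, reset run to 1
  Position 4 ('a'): new char, reset run to 1
  Position 5 ('a'): continues run of 'a', length=2
  Position 6 ('c'): new char, reset run to 1
  Position 7 ('a'): new char, reset run to 1
  Position 8 ('c'): new char, reset run to 1
  Position 9 ('a'): new char, reset run to 1
Longest run: 'a' with length 2

2


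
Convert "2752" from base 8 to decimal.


Input: "2752" in base 8
Positional expansion:
  Digit '2' (value 2) x 8^3 = 1024
  Digit '7' (value 7) x 8^2 = 448
  Digit '5' (value 5) x 8^1 = 40
  Digit '2' (value 2) x 8^0 = 2
Sum = 1514

1514


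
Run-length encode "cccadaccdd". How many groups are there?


Input: cccadaccdd
Scanning for consecutive runs:
  Group 1: 'c' x 3 (positions 0-2)
  Group 2: 'a' x 1 (positions 3-3)
  Group 3: 'd' x 1 (positions 4-4)
  Group 4: 'a' x 1 (positions 5-5)
  Group 5: 'c' x 2 (positions 6-7)
  Group 6: 'd' x 2 (positions 8-9)
Total groups: 6

6


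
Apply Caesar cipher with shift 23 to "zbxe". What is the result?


Caesar cipher: shift "zbxe" by 23
  'z' (pos 25) + 23 = pos 22 = 'w'
  'b' (pos 1) + 23 = pos 24 = 'y'
  'x' (pos 23) + 23 = pos 20 = 'u'
  'e' (pos 4) + 23 = pos 1 = 'b'
Result: wyub

wyub


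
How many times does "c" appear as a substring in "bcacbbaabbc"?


Searching for "c" in "bcacbbaabbc"
Scanning each position:
  Position 0: "b" => no
  Position 1: "c" => MATCH
  Position 2: "a" => no
  Position 3: "c" => MATCH
  Position 4: "b" => no
  Position 5: "b" => no
  Position 6: "a" => no
  Position 7: "a" => no
  Position 8: "b" => no
  Position 9: "b" => no
  Position 10: "c" => MATCH
Total occurrences: 3

3


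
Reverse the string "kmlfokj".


Input: kmlfokj
Reading characters right to left:
  Position 6: 'j'
  Position 5: 'k'
  Position 4: 'o'
  Position 3: 'f'
  Position 2: 'l'
  Position 1: 'm'
  Position 0: 'k'
Reversed: jkoflmk

jkoflmk


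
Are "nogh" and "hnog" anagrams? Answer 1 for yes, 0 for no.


Strings: "nogh", "hnog"
Sorted first:  ghno
Sorted second: ghno
Sorted forms match => anagrams

1


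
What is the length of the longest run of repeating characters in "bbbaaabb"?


Input: "bbbaaabb"
Scanning for longest run:
  Position 1 ('b'): continues run of 'b', length=2
  Position 2 ('b'): continues run of 'b', length=3
  Position 3 ('a'): new char, reset run to 1
  Position 4 ('a'): continues run of 'a', length=2
  Position 5 ('a'): continues run of 'a', length=3
  Position 6 ('b'): new char, reset run to 1
  Position 7 ('b'): continues run of 'b', length=2
Longest run: 'b' with length 3

3


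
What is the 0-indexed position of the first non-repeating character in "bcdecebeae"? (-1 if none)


Input: bcdecebeae
Character frequencies:
  'a': 1
  'b': 2
  'c': 2
  'd': 1
  'e': 4
Scanning left to right for freq == 1:
  Position 0 ('b'): freq=2, skip
  Position 1 ('c'): freq=2, skip
  Position 2 ('d'): unique! => answer = 2

2


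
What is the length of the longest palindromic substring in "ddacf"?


Input: "ddacf"
Checking substrings for palindromes:
  [0:2] "dd" (len 2) => palindrome
Longest palindromic substring: "dd" with length 2

2


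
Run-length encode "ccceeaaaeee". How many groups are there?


Input: ccceeaaaeee
Scanning for consecutive runs:
  Group 1: 'c' x 3 (positions 0-2)
  Group 2: 'e' x 2 (positions 3-4)
  Group 3: 'a' x 3 (positions 5-7)
  Group 4: 'e' x 3 (positions 8-10)
Total groups: 4

4


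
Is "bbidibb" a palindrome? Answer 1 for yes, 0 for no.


Input: bbidibb
Reversed: bbidibb
  Compare pos 0 ('b') with pos 6 ('b'): match
  Compare pos 1 ('b') with pos 5 ('b'): match
  Compare pos 2 ('i') with pos 4 ('i'): match
Result: palindrome

1


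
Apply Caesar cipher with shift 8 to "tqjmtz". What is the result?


Caesar cipher: shift "tqjmtz" by 8
  't' (pos 19) + 8 = pos 1 = 'b'
  'q' (pos 16) + 8 = pos 24 = 'y'
  'j' (pos 9) + 8 = pos 17 = 'r'
  'm' (pos 12) + 8 = pos 20 = 'u'
  't' (pos 19) + 8 = pos 1 = 'b'
  'z' (pos 25) + 8 = pos 7 = 'h'
Result: byrubh

byrubh


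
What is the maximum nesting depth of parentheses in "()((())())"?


Input: "()((())())"
Tracking depth:
  Position 0 '(': depth becomes 1
  Position 1 ')': depth becomes 0
  Position 2 '(': depth becomes 1
  Position 3 '(': depth becomes 2
  Position 4 '(': depth becomes 3
  Position 5 ')': depth becomes 2
  Position 6 ')': depth becomes 1
  Position 7 '(': depth becomes 2
  Position 8 ')': depth becomes 1
  Position 9 ')': depth becomes 0
Maximum depth reached: 3

3


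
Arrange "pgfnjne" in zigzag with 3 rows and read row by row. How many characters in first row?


Zigzag "pgfnjne" into 3 rows:
Placing characters:
  'p' => row 0
  'g' => row 1
  'f' => row 2
  'n' => row 1
  'j' => row 0
  'n' => row 1
  'e' => row 2
Rows:
  Row 0: "pj"
  Row 1: "gnn"
  Row 2: "fe"
First row length: 2

2


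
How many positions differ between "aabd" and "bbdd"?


Comparing "aabd" and "bbdd" position by position:
  Position 0: 'a' vs 'b' => DIFFER
  Position 1: 'a' vs 'b' => DIFFER
  Position 2: 'b' vs 'd' => DIFFER
  Position 3: 'd' vs 'd' => same
Positions that differ: 3

3


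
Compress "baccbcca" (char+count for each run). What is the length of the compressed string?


Input: baccbcca
Runs:
  'b' x 1 => "b1"
  'a' x 1 => "a1"
  'c' x 2 => "c2"
  'b' x 1 => "b1"
  'c' x 2 => "c2"
  'a' x 1 => "a1"
Compressed: "b1a1c2b1c2a1"
Compressed length: 12

12


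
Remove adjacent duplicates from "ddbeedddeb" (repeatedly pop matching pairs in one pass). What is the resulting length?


Input: ddbeedddeb
Stack-based adjacent duplicate removal:
  Read 'd': push. Stack: d
  Read 'd': matches stack top 'd' => pop. Stack: (empty)
  Read 'b': push. Stack: b
  Read 'e': push. Stack: be
  Read 'e': matches stack top 'e' => pop. Stack: b
  Read 'd': push. Stack: bd
  Read 'd': matches stack top 'd' => pop. Stack: b
  Read 'd': push. Stack: bd
  Read 'e': push. Stack: bde
  Read 'b': push. Stack: bdeb
Final stack: "bdeb" (length 4)

4


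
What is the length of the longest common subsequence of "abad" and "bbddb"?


LCS of "abad" and "bbddb"
DP table:
           b    b    d    d    b
      0    0    0    0    0    0
  a   0    0    0    0    0    0
  b   0    1    1    1    1    1
  a   0    1    1    1    1    1
  d   0    1    1    2    2    2
LCS length = dp[4][5] = 2

2


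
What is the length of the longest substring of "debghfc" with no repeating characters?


Input: "debghfc"
Sliding window (track last position of each char):
  Position 0 ('d'): window [0,0] length 1 -- new best
  Position 1 ('e'): window [0,1] length 2 -- new best
  Position 2 ('b'): window [0,2] length 3 -- new best
  Position 3 ('g'): window [0,3] length 4 -- new best
  Position 4 ('h'): window [0,4] length 5 -- new best
  Position 5 ('f'): window [0,5] length 6 -- new best
  Position 6 ('c'): window [0,6] length 7 -- new best
Longest substring with no repeats: "debghfc" with length 7

7


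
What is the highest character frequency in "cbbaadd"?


Input: cbbaadd
Character counts:
  'a': 2
  'b': 2
  'c': 1
  'd': 2
Maximum frequency: 2

2


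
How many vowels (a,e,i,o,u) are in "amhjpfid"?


Input: amhjpfid
Checking each character:
  'a' at position 0: vowel (running total: 1)
  'm' at position 1: consonant
  'h' at position 2: consonant
  'j' at position 3: consonant
  'p' at position 4: consonant
  'f' at position 5: consonant
  'i' at position 6: vowel (running total: 2)
  'd' at position 7: consonant
Total vowels: 2

2


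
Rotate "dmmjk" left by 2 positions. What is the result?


Input: "dmmjk", rotate left by 2
First 2 characters: "dm"
Remaining characters: "mjk"
Concatenate remaining + first: "mjk" + "dm" = "mjkdm"

mjkdm


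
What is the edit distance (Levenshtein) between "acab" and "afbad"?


Computing edit distance: "acab" -> "afbad"
DP table:
           a    f    b    a    d
      0    1    2    3    4    5
  a   1    0    1    2    3    4
  c   2    1    1    2    3    4
  a   3    2    2    2    2    3
  b   4    3    3    2    3    3
Edit distance = dp[4][5] = 3

3


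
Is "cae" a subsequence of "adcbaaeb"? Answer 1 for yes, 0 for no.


Check if "cae" is a subsequence of "adcbaaeb"
Greedy scan:
  Position 0 ('a'): no match needed
  Position 1 ('d'): no match needed
  Position 2 ('c'): matches sub[0] = 'c'
  Position 3 ('b'): no match needed
  Position 4 ('a'): matches sub[1] = 'a'
  Position 5 ('a'): no match needed
  Position 6 ('e'): matches sub[2] = 'e'
  Position 7 ('b'): no match needed
All 3 characters matched => is a subsequence

1


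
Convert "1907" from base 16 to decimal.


Input: "1907" in base 16
Positional expansion:
  Digit '1' (value 1) x 16^3 = 4096
  Digit '9' (value 9) x 16^2 = 2304
  Digit '0' (value 0) x 16^1 = 0
  Digit '7' (value 7) x 16^0 = 7
Sum = 6407

6407


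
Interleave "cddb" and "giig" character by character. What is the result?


Interleaving "cddb" and "giig":
  Position 0: 'c' from first, 'g' from second => "cg"
  Position 1: 'd' from first, 'i' from second => "di"
  Position 2: 'd' from first, 'i' from second => "di"
  Position 3: 'b' from first, 'g' from second => "bg"
Result: cgdidibg

cgdidibg


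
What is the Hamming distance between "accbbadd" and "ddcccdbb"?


Comparing "accbbadd" and "ddcccdbb" position by position:
  Position 0: 'a' vs 'd' => differ
  Position 1: 'c' vs 'd' => differ
  Position 2: 'c' vs 'c' => same
  Position 3: 'b' vs 'c' => differ
  Position 4: 'b' vs 'c' => differ
  Position 5: 'a' vs 'd' => differ
  Position 6: 'd' vs 'b' => differ
  Position 7: 'd' vs 'b' => differ
Total differences (Hamming distance): 7

7


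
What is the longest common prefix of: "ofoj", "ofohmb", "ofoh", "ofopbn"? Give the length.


Words: ofoj, ofohmb, ofoh, ofopbn
  Position 0: all 'o' => match
  Position 1: all 'f' => match
  Position 2: all 'o' => match
  Position 3: ('j', 'h', 'h', 'p') => mismatch, stop
LCP = "ofo" (length 3)

3


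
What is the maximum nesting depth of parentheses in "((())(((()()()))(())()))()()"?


Input: "((())(((()()()))(())()))()()"
Tracking depth:
  Position 0 '(': depth becomes 1
  Position 1 '(': depth becomes 2
  Position 2 '(': depth becomes 3
  Position 3 ')': depth becomes 2
  Position 4 ')': depth becomes 1
  Position 5 '(': depth becomes 2
  Position 6 '(': depth becomes 3
  Position 7 '(': depth becomes 4
  Position 8 '(': depth becomes 5
  Position 9 ')': depth becomes 4
  Position 10 '(': depth becomes 5
  Position 11 ')': depth becomes 4
  Position 12 '(': depth becomes 5
  Position 13 ')': depth becomes 4
  Position 14 ')': depth becomes 3
  Position 15 ')': depth becomes 2
  Position 16 '(': depth becomes 3
  Position 17 '(': depth becomes 4
  Position 18 ')': depth becomes 3
  Position 19 ')': depth becomes 2
  Position 20 '(': depth becomes 3
  Position 21 ')': depth becomes 2
  Position 22 ')': depth becomes 1
  Position 23 ')': depth becomes 0
  Position 24 '(': depth becomes 1
  Position 25 ')': depth becomes 0
  Position 26 '(': depth becomes 1
  Position 27 ')': depth becomes 0
Maximum depth reached: 5

5


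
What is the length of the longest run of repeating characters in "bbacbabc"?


Input: "bbacbabc"
Scanning for longest run:
  Position 1 ('b'): continues run of 'b', length=2
  Position 2 ('a'): new char, reset run to 1
  Position 3 ('c'): new char, reset run to 1
  Position 4 ('b'): new char, reset run to 1
  Position 5 ('a'): new char, reset run to 1
  Position 6 ('b'): new char, reset run to 1
  Position 7 ('c'): new char, reset run to 1
Longest run: 'b' with length 2

2


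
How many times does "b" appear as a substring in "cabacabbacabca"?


Searching for "b" in "cabacabbacabca"
Scanning each position:
  Position 0: "c" => no
  Position 1: "a" => no
  Position 2: "b" => MATCH
  Position 3: "a" => no
  Position 4: "c" => no
  Position 5: "a" => no
  Position 6: "b" => MATCH
  Position 7: "b" => MATCH
  Position 8: "a" => no
  Position 9: "c" => no
  Position 10: "a" => no
  Position 11: "b" => MATCH
  Position 12: "c" => no
  Position 13: "a" => no
Total occurrences: 4

4


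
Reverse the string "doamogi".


Input: doamogi
Reading characters right to left:
  Position 6: 'i'
  Position 5: 'g'
  Position 4: 'o'
  Position 3: 'm'
  Position 2: 'a'
  Position 1: 'o'
  Position 0: 'd'
Reversed: igomaod

igomaod


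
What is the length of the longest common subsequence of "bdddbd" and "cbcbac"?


LCS of "bdddbd" and "cbcbac"
DP table:
           c    b    c    b    a    c
      0    0    0    0    0    0    0
  b   0    0    1    1    1    1    1
  d   0    0    1    1    1    1    1
  d   0    0    1    1    1    1    1
  d   0    0    1    1    1    1    1
  b   0    0    1    1    2    2    2
  d   0    0    1    1    2    2    2
LCS length = dp[6][6] = 2

2


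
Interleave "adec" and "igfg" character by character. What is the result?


Interleaving "adec" and "igfg":
  Position 0: 'a' from first, 'i' from second => "ai"
  Position 1: 'd' from first, 'g' from second => "dg"
  Position 2: 'e' from first, 'f' from second => "ef"
  Position 3: 'c' from first, 'g' from second => "cg"
Result: aidgefcg

aidgefcg


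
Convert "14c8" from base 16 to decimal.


Input: "14c8" in base 16
Positional expansion:
  Digit '1' (value 1) x 16^3 = 4096
  Digit '4' (value 4) x 16^2 = 1024
  Digit 'c' (value 12) x 16^1 = 192
  Digit '8' (value 8) x 16^0 = 8
Sum = 5320

5320


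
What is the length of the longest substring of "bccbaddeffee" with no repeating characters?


Input: "bccbaddeffee"
Sliding window (track last position of each char):
  Position 0 ('b'): window [0,0] length 1 -- new best
  Position 1 ('c'): window [0,1] length 2 -- new best
  Position 2 ('c'): repeat (last at 1), move window start to 2
  Position 2 ('c'): window [2,2] length 1
  Position 3 ('b'): window [2,3] length 2
  Position 4 ('a'): window [2,4] length 3 -- new best
  Position 5 ('d'): window [2,5] length 4 -- new best
  Position 6 ('d'): repeat (last at 5), move window start to 6
  Position 6 ('d'): window [6,6] length 1
  Position 7 ('e'): window [6,7] length 2
  Position 8 ('f'): window [6,8] length 3
  Position 9 ('f'): repeat (last at 8), move window start to 9
  Position 9 ('f'): window [9,9] length 1
  Position 10 ('e'): window [9,10] length 2
  Position 11 ('e'): repeat (last at 10), move window start to 11
  Position 11 ('e'): window [11,11] length 1
Longest substring with no repeats: "cbad" with length 4

4


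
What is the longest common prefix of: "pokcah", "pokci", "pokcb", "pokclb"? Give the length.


Words: pokcah, pokci, pokcb, pokclb
  Position 0: all 'p' => match
  Position 1: all 'o' => match
  Position 2: all 'k' => match
  Position 3: all 'c' => match
  Position 4: ('a', 'i', 'b', 'l') => mismatch, stop
LCP = "pokc" (length 4)

4


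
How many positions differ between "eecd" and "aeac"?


Comparing "eecd" and "aeac" position by position:
  Position 0: 'e' vs 'a' => DIFFER
  Position 1: 'e' vs 'e' => same
  Position 2: 'c' vs 'a' => DIFFER
  Position 3: 'd' vs 'c' => DIFFER
Positions that differ: 3

3


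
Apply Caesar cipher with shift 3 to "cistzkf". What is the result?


Caesar cipher: shift "cistzkf" by 3
  'c' (pos 2) + 3 = pos 5 = 'f'
  'i' (pos 8) + 3 = pos 11 = 'l'
  's' (pos 18) + 3 = pos 21 = 'v'
  't' (pos 19) + 3 = pos 22 = 'w'
  'z' (pos 25) + 3 = pos 2 = 'c'
  'k' (pos 10) + 3 = pos 13 = 'n'
  'f' (pos 5) + 3 = pos 8 = 'i'
Result: flvwcni

flvwcni


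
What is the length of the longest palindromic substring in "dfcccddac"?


Input: "dfcccddac"
Checking substrings for palindromes:
  [2:5] "ccc" (len 3) => palindrome
  [2:4] "cc" (len 2) => palindrome
  [3:5] "cc" (len 2) => palindrome
  [5:7] "dd" (len 2) => palindrome
Longest palindromic substring: "ccc" with length 3

3


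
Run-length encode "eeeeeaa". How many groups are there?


Input: eeeeeaa
Scanning for consecutive runs:
  Group 1: 'e' x 5 (positions 0-4)
  Group 2: 'a' x 2 (positions 5-6)
Total groups: 2

2


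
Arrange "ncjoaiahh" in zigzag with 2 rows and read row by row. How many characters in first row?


Zigzag "ncjoaiahh" into 2 rows:
Placing characters:
  'n' => row 0
  'c' => row 1
  'j' => row 0
  'o' => row 1
  'a' => row 0
  'i' => row 1
  'a' => row 0
  'h' => row 1
  'h' => row 0
Rows:
  Row 0: "njaah"
  Row 1: "coih"
First row length: 5

5


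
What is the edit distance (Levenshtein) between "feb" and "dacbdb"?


Computing edit distance: "feb" -> "dacbdb"
DP table:
           d    a    c    b    d    b
      0    1    2    3    4    5    6
  f   1    1    2    3    4    5    6
  e   2    2    2    3    4    5    6
  b   3    3    3    3    3    4    5
Edit distance = dp[3][6] = 5

5


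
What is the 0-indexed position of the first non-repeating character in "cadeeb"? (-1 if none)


Input: cadeeb
Character frequencies:
  'a': 1
  'b': 1
  'c': 1
  'd': 1
  'e': 2
Scanning left to right for freq == 1:
  Position 0 ('c'): unique! => answer = 0

0


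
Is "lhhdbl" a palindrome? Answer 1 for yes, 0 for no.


Input: lhhdbl
Reversed: lbdhhl
  Compare pos 0 ('l') with pos 5 ('l'): match
  Compare pos 1 ('h') with pos 4 ('b'): MISMATCH
  Compare pos 2 ('h') with pos 3 ('d'): MISMATCH
Result: not a palindrome

0


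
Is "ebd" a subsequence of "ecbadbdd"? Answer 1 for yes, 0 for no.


Check if "ebd" is a subsequence of "ecbadbdd"
Greedy scan:
  Position 0 ('e'): matches sub[0] = 'e'
  Position 1 ('c'): no match needed
  Position 2 ('b'): matches sub[1] = 'b'
  Position 3 ('a'): no match needed
  Position 4 ('d'): matches sub[2] = 'd'
  Position 5 ('b'): no match needed
  Position 6 ('d'): no match needed
  Position 7 ('d'): no match needed
All 3 characters matched => is a subsequence

1


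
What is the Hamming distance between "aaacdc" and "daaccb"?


Comparing "aaacdc" and "daaccb" position by position:
  Position 0: 'a' vs 'd' => differ
  Position 1: 'a' vs 'a' => same
  Position 2: 'a' vs 'a' => same
  Position 3: 'c' vs 'c' => same
  Position 4: 'd' vs 'c' => differ
  Position 5: 'c' vs 'b' => differ
Total differences (Hamming distance): 3

3


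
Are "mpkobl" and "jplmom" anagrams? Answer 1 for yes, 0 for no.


Strings: "mpkobl", "jplmom"
Sorted first:  bklmop
Sorted second: jlmmop
Differ at position 0: 'b' vs 'j' => not anagrams

0


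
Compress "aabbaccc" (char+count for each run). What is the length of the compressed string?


Input: aabbaccc
Runs:
  'a' x 2 => "a2"
  'b' x 2 => "b2"
  'a' x 1 => "a1"
  'c' x 3 => "c3"
Compressed: "a2b2a1c3"
Compressed length: 8

8


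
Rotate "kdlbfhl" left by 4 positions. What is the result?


Input: "kdlbfhl", rotate left by 4
First 4 characters: "kdlb"
Remaining characters: "fhl"
Concatenate remaining + first: "fhl" + "kdlb" = "fhlkdlb"

fhlkdlb


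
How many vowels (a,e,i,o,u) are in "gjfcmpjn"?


Input: gjfcmpjn
Checking each character:
  'g' at position 0: consonant
  'j' at position 1: consonant
  'f' at position 2: consonant
  'c' at position 3: consonant
  'm' at position 4: consonant
  'p' at position 5: consonant
  'j' at position 6: consonant
  'n' at position 7: consonant
Total vowels: 0

0


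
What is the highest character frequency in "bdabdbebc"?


Input: bdabdbebc
Character counts:
  'a': 1
  'b': 4
  'c': 1
  'd': 2
  'e': 1
Maximum frequency: 4

4


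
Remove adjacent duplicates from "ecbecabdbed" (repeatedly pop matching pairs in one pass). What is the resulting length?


Input: ecbecabdbed
Stack-based adjacent duplicate removal:
  Read 'e': push. Stack: e
  Read 'c': push. Stack: ec
  Read 'b': push. Stack: ecb
  Read 'e': push. Stack: ecbe
  Read 'c': push. Stack: ecbec
  Read 'a': push. Stack: ecbeca
  Read 'b': push. Stack: ecbecab
  Read 'd': push. Stack: ecbecabd
  Read 'b': push. Stack: ecbecabdb
  Read 'e': push. Stack: ecbecabdbe
  Read 'd': push. Stack: ecbecabdbed
Final stack: "ecbecabdbed" (length 11)

11


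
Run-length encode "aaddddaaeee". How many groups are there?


Input: aaddddaaeee
Scanning for consecutive runs:
  Group 1: 'a' x 2 (positions 0-1)
  Group 2: 'd' x 4 (positions 2-5)
  Group 3: 'a' x 2 (positions 6-7)
  Group 4: 'e' x 3 (positions 8-10)
Total groups: 4

4


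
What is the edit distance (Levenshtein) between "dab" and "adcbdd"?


Computing edit distance: "dab" -> "adcbdd"
DP table:
           a    d    c    b    d    d
      0    1    2    3    4    5    6
  d   1    1    1    2    3    4    5
  a   2    1    2    2    3    4    5
  b   3    2    2    3    2    3    4
Edit distance = dp[3][6] = 4

4


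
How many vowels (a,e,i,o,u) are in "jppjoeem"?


Input: jppjoeem
Checking each character:
  'j' at position 0: consonant
  'p' at position 1: consonant
  'p' at position 2: consonant
  'j' at position 3: consonant
  'o' at position 4: vowel (running total: 1)
  'e' at position 5: vowel (running total: 2)
  'e' at position 6: vowel (running total: 3)
  'm' at position 7: consonant
Total vowels: 3

3
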